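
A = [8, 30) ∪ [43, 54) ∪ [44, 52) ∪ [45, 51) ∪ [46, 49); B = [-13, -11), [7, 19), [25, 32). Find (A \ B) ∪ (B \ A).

Merge the first list: [8, 30), [43, 54).
A \ B = [19, 25), [43, 54).
B \ A = [-13, -11), [7, 8), [30, 32).
Union of the two gives the symmetric difference.

[-13, -11) ∪ [7, 8) ∪ [19, 25) ∪ [30, 32) ∪ [43, 54)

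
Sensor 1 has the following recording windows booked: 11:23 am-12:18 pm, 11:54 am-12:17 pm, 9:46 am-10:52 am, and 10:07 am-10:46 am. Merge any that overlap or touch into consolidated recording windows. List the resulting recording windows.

9:46 am-10:52 am, 11:23 am-12:18 pm

Sort by start: 9:46 am-10:52 am, 10:07 am-10:46 am, 11:23 am-12:18 pm, 11:54 am-12:17 pm.
10:07 am-10:46 am overlaps/touches 9:46 am-10:52 am → extend to 9:46 am-10:52 am.
11:23 am-12:18 pm is disjoint → start new block.
11:54 am-12:17 pm overlaps/touches 11:23 am-12:18 pm → extend to 11:23 am-12:18 pm.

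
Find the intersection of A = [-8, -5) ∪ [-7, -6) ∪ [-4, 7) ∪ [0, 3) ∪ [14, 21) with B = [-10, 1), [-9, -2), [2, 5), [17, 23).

A, merged: [-8, -5), [-4, 7), [14, 21).
B, merged: [-10, 1), [2, 5), [17, 23).
[-8, -5) ∩ B → [-8, -5).
[-4, 7) ∩ B → [-4, 1), [2, 5).
[14, 21) ∩ B → [17, 21).

[-8, -5) ∪ [-4, 1) ∪ [2, 5) ∪ [17, 21)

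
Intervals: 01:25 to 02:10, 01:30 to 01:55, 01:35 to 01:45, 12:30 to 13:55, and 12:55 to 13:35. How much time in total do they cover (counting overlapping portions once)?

2 h 10 min

Merged: 01:25–02:10, 12:30–13:55.
Lengths: 45 min + 1 h 25 min = 2 h 10 min.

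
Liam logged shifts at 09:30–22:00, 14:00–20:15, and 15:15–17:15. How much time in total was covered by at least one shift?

Merged: 09:30-22:00.
Length: 12 h 30 min.

12 h 30 min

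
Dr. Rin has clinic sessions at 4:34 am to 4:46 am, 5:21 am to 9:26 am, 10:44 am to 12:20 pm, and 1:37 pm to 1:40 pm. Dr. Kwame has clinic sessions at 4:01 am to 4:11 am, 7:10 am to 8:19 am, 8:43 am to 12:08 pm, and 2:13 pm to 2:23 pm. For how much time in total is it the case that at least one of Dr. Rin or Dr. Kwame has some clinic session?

A ∪ B = 4:01 am-4:11 am, 4:34 am-4:46 am, 5:21 am-12:20 pm, 1:37 pm-1:40 pm, 2:13 pm-2:23 pm.
Total: 10 min + 12 min + 6 h 59 min + 3 min + 10 min = 7 h 34 min.

7 h 34 min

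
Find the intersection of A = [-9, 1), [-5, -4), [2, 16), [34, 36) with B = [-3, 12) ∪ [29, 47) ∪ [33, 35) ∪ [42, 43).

[-3, 1) ∪ [2, 12) ∪ [34, 36)

First set merges to [-9, 1), [2, 16), [34, 36).
Second set merges to [-3, 12), [29, 47).
[-9, 1) overlaps B on [-3, 1).
[2, 16) overlaps B on [2, 12).
[34, 36) overlaps B on [34, 36).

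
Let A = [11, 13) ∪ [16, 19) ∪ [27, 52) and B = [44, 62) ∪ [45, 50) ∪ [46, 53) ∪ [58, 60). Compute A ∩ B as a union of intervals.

Second set merges to [44, 62).
[11, 13) falls entirely outside B.
[16, 19) falls entirely outside B.
[27, 52) overlaps B on [44, 52).

[44, 52)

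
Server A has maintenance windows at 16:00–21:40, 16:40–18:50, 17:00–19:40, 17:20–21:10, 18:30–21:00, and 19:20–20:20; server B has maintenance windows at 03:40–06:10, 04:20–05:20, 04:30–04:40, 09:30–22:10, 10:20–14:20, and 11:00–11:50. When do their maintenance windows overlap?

First set merges to 16:00-21:40.
Second set merges to 03:40-06:10, 09:30-22:10.
16:00-21:40 meets the second set on 16:00-21:40.

16:00-21:40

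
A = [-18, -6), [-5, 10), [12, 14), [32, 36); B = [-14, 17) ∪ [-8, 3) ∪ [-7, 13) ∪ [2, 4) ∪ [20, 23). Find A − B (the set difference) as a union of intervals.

[-18, -14) ∪ [32, 36)

B, merged: [-14, 17), [20, 23).
[-18, -6) with B removed leaves [-18, -14).
[-5, 10) lies entirely inside B → drops out.
[12, 14) lies entirely inside B → drops out.
[32, 36) is untouched.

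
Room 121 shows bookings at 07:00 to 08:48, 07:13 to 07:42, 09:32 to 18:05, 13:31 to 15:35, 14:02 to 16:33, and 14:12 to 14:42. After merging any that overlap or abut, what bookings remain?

07:13–07:42 overlaps/touches 07:00–08:48 → extend to 07:00–08:48.
09:32–18:05 is disjoint → start new block.
13:31–15:35 overlaps/touches 09:32–18:05 → extend to 09:32–18:05.
14:02–16:33 overlaps/touches 09:32–18:05 → extend to 09:32–18:05.
14:12–14:42 overlaps/touches 09:32–18:05 → extend to 09:32–18:05.

07:00–08:48, 09:32–18:05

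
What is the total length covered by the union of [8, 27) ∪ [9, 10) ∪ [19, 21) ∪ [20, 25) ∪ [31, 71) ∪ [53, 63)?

59

Merged: [8, 27), [31, 71).
Lengths: 19 + 40 = 59.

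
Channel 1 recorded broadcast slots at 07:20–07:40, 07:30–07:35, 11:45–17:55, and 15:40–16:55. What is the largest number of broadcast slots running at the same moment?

2

Walk the sorted start/end points keeping a running depth.
The depth first hits 2 at 07:30.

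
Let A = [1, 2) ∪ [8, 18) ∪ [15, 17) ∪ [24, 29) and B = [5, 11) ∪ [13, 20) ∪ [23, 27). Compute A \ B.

First set merges to [1, 2), [8, 18), [24, 29).
[1, 2) is untouched.
[8, 18) with B removed leaves [11, 13).
[24, 29) with B removed leaves [27, 29).

[1, 2) ∪ [11, 13) ∪ [27, 29)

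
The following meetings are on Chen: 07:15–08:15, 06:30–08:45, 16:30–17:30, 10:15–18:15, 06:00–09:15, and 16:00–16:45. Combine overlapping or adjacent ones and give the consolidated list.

Sort by start: 06:00-09:15, 06:30-08:45, 07:15-08:15, 10:15-18:15, 16:00-16:45, 16:30-17:30.
06:30-08:45 overlaps/touches 06:00-09:15 → extend to 06:00-09:15.
07:15-08:15 overlaps/touches 06:00-09:15 → extend to 06:00-09:15.
10:15-18:15 is disjoint → start new block.
16:00-16:45 overlaps/touches 10:15-18:15 → extend to 10:15-18:15.
16:30-17:30 overlaps/touches 10:15-18:15 → extend to 10:15-18:15.

06:00-09:15, 10:15-18:15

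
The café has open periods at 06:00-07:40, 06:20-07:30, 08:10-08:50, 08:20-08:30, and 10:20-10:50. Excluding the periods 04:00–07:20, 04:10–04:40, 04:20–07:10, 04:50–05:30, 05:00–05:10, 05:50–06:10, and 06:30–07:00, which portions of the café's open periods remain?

07:20–07:40, 08:10–08:50, 10:20–10:50

A, merged: 06:00–07:40, 08:10–08:50, 10:20–10:50.
B, merged: 04:00–07:20.
06:00–07:40 minus B → 07:20–07:40.
08:10–08:50: no B overlap → unchanged.
10:20–10:50: no B overlap → unchanged.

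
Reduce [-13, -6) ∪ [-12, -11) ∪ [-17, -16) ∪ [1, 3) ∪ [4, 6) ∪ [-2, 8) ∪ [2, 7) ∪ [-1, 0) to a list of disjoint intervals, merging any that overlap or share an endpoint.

Sort by start: [-17, -16), [-13, -6), [-12, -11), [-2, 8), [-1, 0), [1, 3), [2, 7), [4, 6).
[-13, -6) is disjoint → start new block.
[-12, -11) overlaps/touches [-13, -6) → extend to [-13, -6).
[-2, 8) is disjoint → start new block.
[-1, 0) overlaps/touches [-2, 8) → extend to [-2, 8).
[1, 3) overlaps/touches [-2, 8) → extend to [-2, 8).
[2, 7) overlaps/touches [-2, 8) → extend to [-2, 8).
[4, 6) overlaps/touches [-2, 8) → extend to [-2, 8).

[-17, -16) ∪ [-13, -6) ∪ [-2, 8)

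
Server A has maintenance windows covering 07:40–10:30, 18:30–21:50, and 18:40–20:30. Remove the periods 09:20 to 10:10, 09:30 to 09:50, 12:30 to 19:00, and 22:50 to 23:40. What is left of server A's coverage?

07:40–09:20, 10:10–10:30, 19:00–21:50

A, merged: 07:40–10:30, 18:30–21:50.
B, merged: 09:20–10:10, 12:30–19:00, 22:50–23:40.
07:40–10:30 \ B = 07:40–09:20, 10:10–10:30.
18:30–21:50 \ B = 19:00–21:50.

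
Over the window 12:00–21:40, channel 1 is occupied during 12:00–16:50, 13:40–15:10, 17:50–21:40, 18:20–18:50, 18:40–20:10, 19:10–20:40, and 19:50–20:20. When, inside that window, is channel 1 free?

The merged coverage is 12:00-16:50, 17:50-21:40.
Complement within 12:00-21:40: 16:50-17:50.

16:50-17:50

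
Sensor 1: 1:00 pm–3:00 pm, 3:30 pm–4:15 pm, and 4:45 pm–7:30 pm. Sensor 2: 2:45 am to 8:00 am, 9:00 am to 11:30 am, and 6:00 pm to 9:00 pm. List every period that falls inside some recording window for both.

6:00 pm–7:30 pm

1:00 pm–3:00 pm: no overlap with the second set.
3:30 pm–4:15 pm: no overlap with the second set.
4:45 pm–7:30 pm meets the second set on 6:00 pm–7:30 pm.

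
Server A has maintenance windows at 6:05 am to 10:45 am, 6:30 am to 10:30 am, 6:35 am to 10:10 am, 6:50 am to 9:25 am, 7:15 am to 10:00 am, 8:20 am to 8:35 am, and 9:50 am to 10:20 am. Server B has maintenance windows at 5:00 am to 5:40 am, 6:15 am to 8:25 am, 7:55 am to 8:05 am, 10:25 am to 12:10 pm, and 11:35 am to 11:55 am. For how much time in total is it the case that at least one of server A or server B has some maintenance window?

A, merged: 6:05 am–10:45 am.
B, merged: 5:00 am–5:40 am, 6:15 am–8:25 am, 10:25 am–12:10 pm.
A ∪ B = 5:00 am–5:40 am, 6:05 am–12:10 pm.
Total: 40 min + 6 h 5 min = 6 h 45 min.

6 h 45 min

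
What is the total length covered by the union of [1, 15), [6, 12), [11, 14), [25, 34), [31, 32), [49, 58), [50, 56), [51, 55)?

Merged: [1, 15), [25, 34), [49, 58).
Lengths: 14 + 9 + 9 = 32.

32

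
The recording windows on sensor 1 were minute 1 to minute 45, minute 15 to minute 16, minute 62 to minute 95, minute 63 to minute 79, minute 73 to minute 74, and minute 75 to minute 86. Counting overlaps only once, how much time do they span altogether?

Merged: minute 1 to minute 45, minute 62 to minute 95.
Lengths: 44 minutes + 33 minutes = 77 minutes.

77 minutes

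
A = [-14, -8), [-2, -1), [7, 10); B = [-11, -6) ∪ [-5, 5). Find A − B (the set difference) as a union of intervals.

[-14, -8) \ B = [-14, -11).
[-2, -1): entirely removed.
[7, 10): nothing removed.

[-14, -11) ∪ [7, 10)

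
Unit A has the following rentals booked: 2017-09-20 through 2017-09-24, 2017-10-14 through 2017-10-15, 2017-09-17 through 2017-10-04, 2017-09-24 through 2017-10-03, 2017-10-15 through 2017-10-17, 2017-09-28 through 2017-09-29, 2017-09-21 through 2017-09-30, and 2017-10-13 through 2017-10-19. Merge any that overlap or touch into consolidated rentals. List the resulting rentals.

Sort by start: 2017-09-17 through 2017-10-04, 2017-09-20 through 2017-09-24, 2017-09-21 through 2017-09-30, 2017-09-24 through 2017-10-03, 2017-09-28 through 2017-09-29, 2017-10-13 through 2017-10-19, 2017-10-14 through 2017-10-15, 2017-10-15 through 2017-10-17.
2017-09-20 through 2017-09-24 overlaps/touches 2017-09-17 through 2017-10-04 → extend to 2017-09-17 through 2017-10-04.
2017-09-21 through 2017-09-30 overlaps/touches 2017-09-17 through 2017-10-04 → extend to 2017-09-17 through 2017-10-04.
2017-09-24 through 2017-10-03 overlaps/touches 2017-09-17 through 2017-10-04 → extend to 2017-09-17 through 2017-10-04.
2017-09-28 through 2017-09-29 overlaps/touches 2017-09-17 through 2017-10-04 → extend to 2017-09-17 through 2017-10-04.
2017-10-13 through 2017-10-19 is disjoint → start new block.
2017-10-14 through 2017-10-15 overlaps/touches 2017-10-13 through 2017-10-19 → extend to 2017-10-13 through 2017-10-19.
2017-10-15 through 2017-10-17 overlaps/touches 2017-10-13 through 2017-10-19 → extend to 2017-10-13 through 2017-10-19.

2017-09-17 through 2017-10-04, 2017-10-13 through 2017-10-19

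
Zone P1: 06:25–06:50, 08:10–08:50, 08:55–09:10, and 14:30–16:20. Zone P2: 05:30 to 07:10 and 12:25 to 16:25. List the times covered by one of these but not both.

Only in the first: 08:10–08:50, 08:55–09:10.
Only in the second: 05:30–06:25, 06:50–07:10, 12:25–14:30, 16:20–16:25.
Together these are the periods covered by exactly one.

05:30–06:25, 06:50–07:10, 08:10–08:50, 08:55–09:10, 12:25–14:30, 16:20–16:25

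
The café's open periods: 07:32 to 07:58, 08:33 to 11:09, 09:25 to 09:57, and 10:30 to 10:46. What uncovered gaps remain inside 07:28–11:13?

07:28-07:32, 07:58-08:33, 11:09-11:13

The merged coverage is 07:32-07:58, 08:33-11:09.
Gaps within 07:28-11:13: 07:28-07:32, 07:58-08:33, 11:09-11:13.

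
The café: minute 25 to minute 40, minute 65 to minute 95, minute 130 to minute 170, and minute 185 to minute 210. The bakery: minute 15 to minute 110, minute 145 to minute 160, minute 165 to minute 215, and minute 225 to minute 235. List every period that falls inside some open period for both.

minute 25 to minute 40, minute 65 to minute 95, minute 145 to minute 160, minute 165 to minute 170, minute 185 to minute 210

minute 25 to minute 40 meets the second set on minute 25 to minute 40.
minute 65 to minute 95 meets the second set on minute 65 to minute 95.
minute 130 to minute 170 meets the second set on minute 145 to minute 160, minute 165 to minute 170.
minute 185 to minute 210 meets the second set on minute 185 to minute 210.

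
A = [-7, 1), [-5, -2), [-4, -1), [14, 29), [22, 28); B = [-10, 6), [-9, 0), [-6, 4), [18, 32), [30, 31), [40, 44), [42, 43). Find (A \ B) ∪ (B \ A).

A, merged: [-7, 1), [14, 29).
B, merged: [-10, 6), [18, 32), [40, 44).
A \ B = [14, 18).
B \ A = [-10, -7), [1, 6), [29, 32), [40, 44).
Union of the two gives the symmetric difference.

[-10, -7) ∪ [1, 6) ∪ [14, 18) ∪ [29, 32) ∪ [40, 44)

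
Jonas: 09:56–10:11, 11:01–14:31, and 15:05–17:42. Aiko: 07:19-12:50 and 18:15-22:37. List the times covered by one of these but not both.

A \ B = 12:50–14:31, 15:05–17:42.
B \ A = 07:19–09:56, 10:11–11:01, 18:15–22:37.
Union of the two gives the symmetric difference.

07:19–09:56, 10:11–11:01, 12:50–14:31, 15:05–17:42, 18:15–22:37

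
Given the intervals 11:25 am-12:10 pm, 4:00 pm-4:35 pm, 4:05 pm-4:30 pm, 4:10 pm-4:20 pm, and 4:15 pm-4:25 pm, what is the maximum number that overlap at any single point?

At 4:15 pm, 4 of the intervals are simultaneously active.
No point has more.

4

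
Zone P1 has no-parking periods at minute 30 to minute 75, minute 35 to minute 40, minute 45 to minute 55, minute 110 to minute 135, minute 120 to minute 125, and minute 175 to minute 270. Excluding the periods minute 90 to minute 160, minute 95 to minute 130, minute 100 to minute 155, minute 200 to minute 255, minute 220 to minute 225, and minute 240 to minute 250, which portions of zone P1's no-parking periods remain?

minute 30 to minute 75, minute 175 to minute 200, minute 255 to minute 270

Merge the first list: minute 30 to minute 75, minute 110 to minute 135, minute 175 to minute 270.
Merge the second list: minute 90 to minute 160, minute 200 to minute 255.
minute 30 to minute 75: no B overlap → unchanged.
minute 110 to minute 135: fully covered by B → removed.
minute 175 to minute 270 minus B → minute 175 to minute 200, minute 255 to minute 270.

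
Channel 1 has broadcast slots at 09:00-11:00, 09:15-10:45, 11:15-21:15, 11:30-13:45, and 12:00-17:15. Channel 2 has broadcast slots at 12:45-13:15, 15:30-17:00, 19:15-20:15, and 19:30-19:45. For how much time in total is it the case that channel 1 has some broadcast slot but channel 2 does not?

9 h

First set merges to 09:00–11:00, 11:15–21:15.
Second set merges to 12:45–13:15, 15:30–17:00, 19:15–20:15.
A \ B = 09:00–11:00, 11:15–12:45, 13:15–15:30, 17:00–19:15, 20:15–21:15.
Total: 2 h + 1 h 30 min + 2 h 15 min + 2 h 15 min + 1 h = 9 h.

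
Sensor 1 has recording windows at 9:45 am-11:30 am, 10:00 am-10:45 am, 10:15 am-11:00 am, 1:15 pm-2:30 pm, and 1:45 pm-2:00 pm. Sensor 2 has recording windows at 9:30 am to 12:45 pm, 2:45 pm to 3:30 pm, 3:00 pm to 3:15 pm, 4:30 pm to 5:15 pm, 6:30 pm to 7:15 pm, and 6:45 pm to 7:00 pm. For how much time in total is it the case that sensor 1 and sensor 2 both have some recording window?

A, merged: 9:45 am–11:30 am, 1:15 pm–2:30 pm.
B, merged: 9:30 am–12:45 pm, 2:45 pm–3:30 pm, 4:30 pm–5:15 pm, 6:30 pm–7:15 pm.
A ∩ B = 9:45 am–11:30 am.
Total: 1 h 45 min.

1 h 45 min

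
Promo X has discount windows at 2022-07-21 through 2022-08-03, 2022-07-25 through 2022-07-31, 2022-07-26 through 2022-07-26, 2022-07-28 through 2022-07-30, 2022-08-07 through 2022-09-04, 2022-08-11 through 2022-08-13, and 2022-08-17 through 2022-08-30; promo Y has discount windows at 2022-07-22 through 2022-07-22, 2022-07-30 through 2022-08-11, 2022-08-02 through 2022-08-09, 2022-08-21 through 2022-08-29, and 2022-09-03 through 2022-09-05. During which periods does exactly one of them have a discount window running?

First set merges to 2022-07-21 through 2022-08-03, 2022-08-07 through 2022-09-04.
Second set merges to 2022-07-22 through 2022-07-22, 2022-07-30 through 2022-08-11, 2022-08-21 through 2022-08-29, 2022-09-03 through 2022-09-05.
A \ B = 2022-07-21 through 2022-07-21, 2022-07-23 through 2022-07-29, 2022-08-12 through 2022-08-20, 2022-08-30 through 2022-09-02.
B \ A = 2022-08-04 through 2022-08-06, 2022-09-05 through 2022-09-05.
Union of the two gives the symmetric difference.

2022-07-21 through 2022-07-21, 2022-07-23 through 2022-07-29, 2022-08-04 through 2022-08-06, 2022-08-12 through 2022-08-20, 2022-08-30 through 2022-09-02, 2022-09-05 through 2022-09-05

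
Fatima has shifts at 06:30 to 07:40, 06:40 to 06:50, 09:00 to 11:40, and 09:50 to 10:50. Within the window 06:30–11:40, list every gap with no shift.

The merged coverage is 06:30-07:40, 09:00-11:40.
Complement within 06:30-11:40: 07:40-09:00.

07:40-09:00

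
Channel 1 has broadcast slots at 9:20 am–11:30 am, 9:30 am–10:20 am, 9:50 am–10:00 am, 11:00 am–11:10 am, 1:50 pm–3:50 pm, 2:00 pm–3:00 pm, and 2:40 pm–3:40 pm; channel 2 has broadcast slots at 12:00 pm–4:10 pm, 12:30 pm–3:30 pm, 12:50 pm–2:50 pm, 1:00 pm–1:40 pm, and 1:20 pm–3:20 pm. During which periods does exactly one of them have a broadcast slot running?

9:20 am–11:30 am, 12:00 pm–1:50 pm, 3:50 pm–4:10 pm

First set merges to 9:20 am–11:30 am, 1:50 pm–3:50 pm.
Second set merges to 12:00 pm–4:10 pm.
Only in the first: 9:20 am–11:30 am.
Only in the second: 12:00 pm–1:50 pm, 3:50 pm–4:10 pm.
Together these are the periods covered by exactly one.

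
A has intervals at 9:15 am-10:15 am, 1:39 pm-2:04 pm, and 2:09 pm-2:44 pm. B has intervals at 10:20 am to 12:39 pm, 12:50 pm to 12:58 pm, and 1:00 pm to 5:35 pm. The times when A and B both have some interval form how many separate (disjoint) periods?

A ∩ B = 1:39 pm–2:04 pm, 2:09 pm–2:44 pm.
That is 2 disjoint pieces.

2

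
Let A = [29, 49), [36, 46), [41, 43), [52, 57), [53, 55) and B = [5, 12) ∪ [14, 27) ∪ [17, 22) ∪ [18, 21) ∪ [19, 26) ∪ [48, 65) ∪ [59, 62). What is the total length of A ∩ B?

6

Merge the first list: [29, 49), [52, 57).
Merge the second list: [5, 12), [14, 27), [48, 65).
A ∩ B = [48, 49), [52, 57).
Total: 1 + 5 = 6.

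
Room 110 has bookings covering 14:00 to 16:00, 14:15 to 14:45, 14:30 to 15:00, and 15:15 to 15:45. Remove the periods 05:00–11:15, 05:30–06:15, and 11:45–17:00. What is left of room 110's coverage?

none

A, merged: 14:00–16:00.
B, merged: 05:00–11:15, 11:45–17:00.
14:00–16:00: entirely removed.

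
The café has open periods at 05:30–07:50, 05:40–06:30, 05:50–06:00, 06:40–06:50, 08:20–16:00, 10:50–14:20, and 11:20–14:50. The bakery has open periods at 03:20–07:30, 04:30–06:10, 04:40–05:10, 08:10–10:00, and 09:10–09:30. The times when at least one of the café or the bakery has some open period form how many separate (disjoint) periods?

2

A, merged: 05:30–07:50, 08:20–16:00.
B, merged: 03:20–07:30, 08:10–10:00.
A ∪ B = 03:20–07:50, 08:10–16:00.
That is 2 disjoint pieces.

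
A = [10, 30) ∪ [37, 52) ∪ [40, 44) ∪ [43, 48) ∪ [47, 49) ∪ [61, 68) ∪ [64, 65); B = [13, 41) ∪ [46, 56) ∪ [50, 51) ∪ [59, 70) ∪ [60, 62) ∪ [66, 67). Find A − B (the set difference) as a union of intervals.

[10, 13) ∪ [41, 46)

Merge the first list: [10, 30), [37, 52), [61, 68).
Merge the second list: [13, 41), [46, 56), [59, 70).
[10, 30) minus B → [10, 13).
[37, 52) minus B → [41, 46).
[61, 68): fully covered by B → removed.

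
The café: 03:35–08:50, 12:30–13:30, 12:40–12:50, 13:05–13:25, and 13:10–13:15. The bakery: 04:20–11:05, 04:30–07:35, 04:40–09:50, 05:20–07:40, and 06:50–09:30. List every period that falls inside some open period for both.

Merge the first list: 03:35–08:50, 12:30–13:30.
Merge the second list: 04:20–11:05.
03:35–08:50 meets the second set on 04:20–08:50.
12:30–13:30: no overlap with the second set.

04:20–08:50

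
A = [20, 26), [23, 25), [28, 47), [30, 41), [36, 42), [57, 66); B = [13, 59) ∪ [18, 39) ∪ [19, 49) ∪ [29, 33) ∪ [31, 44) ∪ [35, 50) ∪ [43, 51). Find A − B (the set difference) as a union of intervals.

Merge the first list: [20, 26), [28, 47), [57, 66).
Merge the second list: [13, 59).
[20, 26): fully covered by B → removed.
[28, 47): fully covered by B → removed.
[57, 66) minus B → [59, 66).

[59, 66)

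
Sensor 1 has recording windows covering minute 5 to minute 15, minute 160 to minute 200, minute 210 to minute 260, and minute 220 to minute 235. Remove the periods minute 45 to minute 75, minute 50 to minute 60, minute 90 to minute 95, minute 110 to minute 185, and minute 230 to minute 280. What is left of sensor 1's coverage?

minute 5 to minute 15, minute 185 to minute 200, minute 210 to minute 230

Merge the first list: minute 5 to minute 15, minute 160 to minute 200, minute 210 to minute 260.
Merge the second list: minute 45 to minute 75, minute 90 to minute 95, minute 110 to minute 185, minute 230 to minute 280.
minute 5 to minute 15: no B overlap → unchanged.
minute 160 to minute 200 minus B → minute 185 to minute 200.
minute 210 to minute 260 minus B → minute 210 to minute 230.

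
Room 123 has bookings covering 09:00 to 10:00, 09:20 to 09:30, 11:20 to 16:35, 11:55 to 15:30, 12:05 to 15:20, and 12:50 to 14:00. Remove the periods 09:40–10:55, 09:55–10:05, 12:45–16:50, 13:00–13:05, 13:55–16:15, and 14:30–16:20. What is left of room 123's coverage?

First set merges to 09:00–10:00, 11:20–16:35.
Second set merges to 09:40–10:55, 12:45–16:50.
09:00–10:00 with B removed leaves 09:00–09:40.
11:20–16:35 with B removed leaves 11:20–12:45.

09:00–09:40, 11:20–12:45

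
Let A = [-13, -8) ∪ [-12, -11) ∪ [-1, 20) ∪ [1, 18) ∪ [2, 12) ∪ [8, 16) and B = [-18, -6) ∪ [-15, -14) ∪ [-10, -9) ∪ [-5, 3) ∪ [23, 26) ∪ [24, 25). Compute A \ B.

First set merges to [-13, -8), [-1, 20).
Second set merges to [-18, -6), [-5, 3), [23, 26).
[-13, -8) lies entirely inside B → drops out.
[-1, 20) with B removed leaves [3, 20).

[3, 20)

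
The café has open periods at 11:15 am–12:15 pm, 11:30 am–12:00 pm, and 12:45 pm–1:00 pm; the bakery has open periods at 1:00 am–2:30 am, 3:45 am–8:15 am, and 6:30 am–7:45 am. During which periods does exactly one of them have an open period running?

First set merges to 11:15 am–12:15 pm, 12:45 pm–1:00 pm.
Second set merges to 1:00 am–2:30 am, 3:45 am–8:15 am.
A \ B = 11:15 am–12:15 pm, 12:45 pm–1:00 pm.
B \ A = 1:00 am–2:30 am, 3:45 am–8:15 am.
Union of the two gives the symmetric difference.

1:00 am–2:30 am, 3:45 am–8:15 am, 11:15 am–12:15 pm, 12:45 pm–1:00 pm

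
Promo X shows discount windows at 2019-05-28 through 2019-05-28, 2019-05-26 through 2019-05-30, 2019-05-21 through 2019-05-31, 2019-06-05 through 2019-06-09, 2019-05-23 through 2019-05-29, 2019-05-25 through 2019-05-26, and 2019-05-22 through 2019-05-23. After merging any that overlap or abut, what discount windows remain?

2019-05-21 through 2019-05-31, 2019-06-05 through 2019-06-09

Sort by start: 2019-05-21 through 2019-05-31, 2019-05-22 through 2019-05-23, 2019-05-23 through 2019-05-29, 2019-05-25 through 2019-05-26, 2019-05-26 through 2019-05-30, 2019-05-28 through 2019-05-28, 2019-06-05 through 2019-06-09.
2019-05-22 through 2019-05-23 overlaps/touches 2019-05-21 through 2019-05-31 → extend to 2019-05-21 through 2019-05-31.
2019-05-23 through 2019-05-29 overlaps/touches 2019-05-21 through 2019-05-31 → extend to 2019-05-21 through 2019-05-31.
2019-05-25 through 2019-05-26 overlaps/touches 2019-05-21 through 2019-05-31 → extend to 2019-05-21 through 2019-05-31.
2019-05-26 through 2019-05-30 overlaps/touches 2019-05-21 through 2019-05-31 → extend to 2019-05-21 through 2019-05-31.
2019-05-28 through 2019-05-28 overlaps/touches 2019-05-21 through 2019-05-31 → extend to 2019-05-21 through 2019-05-31.
2019-06-05 through 2019-06-09 is disjoint → start new block.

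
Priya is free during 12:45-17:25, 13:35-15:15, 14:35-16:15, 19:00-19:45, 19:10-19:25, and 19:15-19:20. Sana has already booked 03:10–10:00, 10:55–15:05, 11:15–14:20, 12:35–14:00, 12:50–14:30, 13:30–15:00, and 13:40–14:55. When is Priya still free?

A, merged: 12:45–17:25, 19:00–19:45.
B, merged: 03:10–10:00, 10:55–15:05.
12:45–17:25 minus B → 15:05–17:25.
19:00–19:45: no B overlap → unchanged.

15:05–17:25, 19:00–19:45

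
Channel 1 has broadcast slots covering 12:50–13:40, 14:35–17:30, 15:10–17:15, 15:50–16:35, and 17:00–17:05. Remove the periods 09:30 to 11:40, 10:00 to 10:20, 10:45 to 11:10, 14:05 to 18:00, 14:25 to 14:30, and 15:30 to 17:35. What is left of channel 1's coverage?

12:50–13:40

Merge the first list: 12:50–13:40, 14:35–17:30.
Merge the second list: 09:30–11:40, 14:05–18:00.
12:50–13:40: no B overlap → unchanged.
14:35–17:30: fully covered by B → removed.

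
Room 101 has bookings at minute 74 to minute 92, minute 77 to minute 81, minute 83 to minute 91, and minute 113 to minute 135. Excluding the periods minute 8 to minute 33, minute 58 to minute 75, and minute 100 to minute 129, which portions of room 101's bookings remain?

Merge the first list: minute 74 to minute 92, minute 113 to minute 135.
minute 74 to minute 92 minus B → minute 75 to minute 92.
minute 113 to minute 135 minus B → minute 129 to minute 135.

minute 75 to minute 92, minute 129 to minute 135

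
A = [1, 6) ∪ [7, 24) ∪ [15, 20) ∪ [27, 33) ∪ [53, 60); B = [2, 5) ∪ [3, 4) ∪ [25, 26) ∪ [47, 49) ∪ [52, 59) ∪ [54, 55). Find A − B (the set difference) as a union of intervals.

A, merged: [1, 6), [7, 24), [27, 33), [53, 60).
B, merged: [2, 5), [25, 26), [47, 49), [52, 59).
[1, 6) minus B → [1, 2), [5, 6).
[7, 24): no B overlap → unchanged.
[27, 33): no B overlap → unchanged.
[53, 60) minus B → [59, 60).

[1, 2) ∪ [5, 6) ∪ [7, 24) ∪ [27, 33) ∪ [59, 60)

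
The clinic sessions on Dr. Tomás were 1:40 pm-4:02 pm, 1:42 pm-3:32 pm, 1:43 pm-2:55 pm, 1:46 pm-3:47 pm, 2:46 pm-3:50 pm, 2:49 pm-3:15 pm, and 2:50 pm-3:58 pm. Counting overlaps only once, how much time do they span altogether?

Merged: 1:40 pm–4:02 pm.
Length: 2 h 22 min.

2 h 22 min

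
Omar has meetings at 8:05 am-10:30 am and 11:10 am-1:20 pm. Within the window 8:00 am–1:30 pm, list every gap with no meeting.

After merging, the occupied span is 8:05 am–10:30 am, 11:10 am–1:20 pm.
Gaps within 8:00 am–1:30 pm: 8:00 am–8:05 am, 10:30 am–11:10 am, 1:20 pm–1:30 pm.

8:00 am–8:05 am, 10:30 am–11:10 am, 1:20 pm–1:30 pm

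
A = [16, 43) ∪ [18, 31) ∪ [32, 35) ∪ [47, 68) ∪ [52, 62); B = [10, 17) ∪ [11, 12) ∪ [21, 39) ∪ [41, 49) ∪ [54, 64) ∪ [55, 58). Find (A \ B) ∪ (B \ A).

[10, 16) ∪ [17, 21) ∪ [39, 41) ∪ [43, 47) ∪ [49, 54) ∪ [64, 68)

Merge the first list: [16, 43), [47, 68).
Merge the second list: [10, 17), [21, 39), [41, 49), [54, 64).
A \ B = [17, 21), [39, 41), [49, 54), [64, 68).
B \ A = [10, 16), [43, 47).
Union of the two gives the symmetric difference.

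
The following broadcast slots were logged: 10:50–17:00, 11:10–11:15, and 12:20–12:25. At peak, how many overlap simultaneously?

Walk the sorted start/end points keeping a running depth.
The depth first hits 2 at 11:10.

2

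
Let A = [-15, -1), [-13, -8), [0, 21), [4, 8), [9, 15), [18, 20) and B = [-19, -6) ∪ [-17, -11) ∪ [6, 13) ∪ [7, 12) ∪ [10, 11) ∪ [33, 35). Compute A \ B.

First set merges to [-15, -1), [0, 21).
Second set merges to [-19, -6), [6, 13), [33, 35).
[-15, -1) with B removed leaves [-6, -1).
[0, 21) with B removed leaves [0, 6), [13, 21).

[-6, -1) ∪ [0, 6) ∪ [13, 21)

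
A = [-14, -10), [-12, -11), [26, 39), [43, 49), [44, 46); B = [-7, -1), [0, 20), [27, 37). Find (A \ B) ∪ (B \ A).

[-14, -10) ∪ [-7, -1) ∪ [0, 20) ∪ [26, 27) ∪ [37, 39) ∪ [43, 49)

A, merged: [-14, -10), [26, 39), [43, 49).
A but not B: [-14, -10), [26, 27), [37, 39), [43, 49).
B but not A: [-7, -1), [0, 20).
Combining gives A △ B.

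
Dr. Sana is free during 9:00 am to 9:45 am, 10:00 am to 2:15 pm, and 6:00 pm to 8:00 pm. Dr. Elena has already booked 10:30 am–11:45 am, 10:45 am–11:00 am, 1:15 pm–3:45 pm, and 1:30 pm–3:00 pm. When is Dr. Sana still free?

9:00 am–9:45 am, 10:00 am–10:30 am, 11:45 am–1:15 pm, 6:00 pm–8:00 pm

Second set merges to 10:30 am–11:45 am, 1:15 pm–3:45 pm.
9:00 am–9:45 am is untouched.
10:00 am–2:15 pm with B removed leaves 10:00 am–10:30 am, 11:45 am–1:15 pm.
6:00 pm–8:00 pm is untouched.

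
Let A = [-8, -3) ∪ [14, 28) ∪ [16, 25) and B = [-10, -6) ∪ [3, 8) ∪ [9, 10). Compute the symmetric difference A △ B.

A, merged: [-8, -3), [14, 28).
Only in the first: [-6, -3), [14, 28).
Only in the second: [-10, -8), [3, 8), [9, 10).
Together these are the periods covered by exactly one.

[-10, -8) ∪ [-6, -3) ∪ [3, 8) ∪ [9, 10) ∪ [14, 28)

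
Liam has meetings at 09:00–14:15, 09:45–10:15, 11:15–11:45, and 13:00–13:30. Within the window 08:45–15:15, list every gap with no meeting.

08:45–09:00, 14:15–15:15

The merged coverage is 09:00–14:15.
Gaps within 08:45–15:15: 08:45–09:00, 14:15–15:15.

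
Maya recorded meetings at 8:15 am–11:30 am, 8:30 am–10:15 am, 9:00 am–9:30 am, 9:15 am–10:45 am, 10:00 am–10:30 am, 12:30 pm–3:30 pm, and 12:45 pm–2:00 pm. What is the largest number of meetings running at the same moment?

4

At 9:15 am, 4 of the intervals are simultaneously active.
No point has more.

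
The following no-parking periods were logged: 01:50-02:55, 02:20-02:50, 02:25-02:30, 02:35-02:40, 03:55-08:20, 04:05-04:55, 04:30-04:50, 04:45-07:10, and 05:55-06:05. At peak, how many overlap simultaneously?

4

Walk the sorted start/end points keeping a running depth.
The depth first hits 4 at 04:45.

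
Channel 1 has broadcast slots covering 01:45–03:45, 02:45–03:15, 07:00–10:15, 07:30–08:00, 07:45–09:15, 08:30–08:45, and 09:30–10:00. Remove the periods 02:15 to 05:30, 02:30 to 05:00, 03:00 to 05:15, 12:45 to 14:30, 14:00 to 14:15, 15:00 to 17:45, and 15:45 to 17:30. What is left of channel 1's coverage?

01:45-02:15, 07:00-10:15

First set merges to 01:45-03:45, 07:00-10:15.
Second set merges to 02:15-05:30, 12:45-14:30, 15:00-17:45.
01:45-03:45 \ B = 01:45-02:15.
07:00-10:15: nothing removed.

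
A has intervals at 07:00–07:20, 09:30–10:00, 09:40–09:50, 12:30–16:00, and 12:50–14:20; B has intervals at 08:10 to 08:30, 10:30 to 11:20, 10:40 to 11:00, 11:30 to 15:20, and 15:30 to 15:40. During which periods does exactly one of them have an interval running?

07:00–07:20, 08:10–08:30, 09:30–10:00, 10:30–11:20, 11:30–12:30, 15:20–15:30, 15:40–16:00

First set merges to 07:00–07:20, 09:30–10:00, 12:30–16:00.
Second set merges to 08:10–08:30, 10:30–11:20, 11:30–15:20, 15:30–15:40.
Only in the first: 07:00–07:20, 09:30–10:00, 15:20–15:30, 15:40–16:00.
Only in the second: 08:10–08:30, 10:30–11:20, 11:30–12:30.
Together these are the periods covered by exactly one.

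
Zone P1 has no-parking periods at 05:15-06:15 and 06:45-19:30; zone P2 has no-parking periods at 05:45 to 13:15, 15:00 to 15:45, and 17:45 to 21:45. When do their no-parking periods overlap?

05:15–06:15 overlaps B on 05:45–06:15.
06:45–19:30 overlaps B on 06:45–13:15, 15:00–15:45, 17:45–19:30.

05:45–06:15, 06:45–13:15, 15:00–15:45, 17:45–19:30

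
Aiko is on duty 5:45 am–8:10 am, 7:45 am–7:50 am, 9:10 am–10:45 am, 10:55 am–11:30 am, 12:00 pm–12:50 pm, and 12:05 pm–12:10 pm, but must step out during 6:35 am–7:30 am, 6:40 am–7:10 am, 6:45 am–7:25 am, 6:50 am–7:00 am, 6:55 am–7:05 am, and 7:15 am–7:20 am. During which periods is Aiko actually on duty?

5:45 am–6:35 am, 7:30 am–8:10 am, 9:10 am–10:45 am, 10:55 am–11:30 am, 12:00 pm–12:50 pm

First set merges to 5:45 am–8:10 am, 9:10 am–10:45 am, 10:55 am–11:30 am, 12:00 pm–12:50 pm.
Second set merges to 6:35 am–7:30 am.
5:45 am–8:10 am with B removed leaves 5:45 am–6:35 am, 7:30 am–8:10 am.
9:10 am–10:45 am is untouched.
10:55 am–11:30 am is untouched.
12:00 pm–12:50 pm is untouched.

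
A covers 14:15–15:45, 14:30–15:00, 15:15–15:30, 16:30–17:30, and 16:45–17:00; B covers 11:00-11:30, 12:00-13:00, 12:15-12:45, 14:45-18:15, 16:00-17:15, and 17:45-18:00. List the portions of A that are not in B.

Merge the first list: 14:15–15:45, 16:30–17:30.
Merge the second list: 11:00–11:30, 12:00–13:00, 14:45–18:15.
14:15–15:45 minus B → 14:15–14:45.
16:30–17:30: fully covered by B → removed.

14:15–14:45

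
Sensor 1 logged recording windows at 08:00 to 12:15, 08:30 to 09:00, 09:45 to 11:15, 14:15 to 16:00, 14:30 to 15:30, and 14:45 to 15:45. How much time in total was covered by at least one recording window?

6 h

Merged: 08:00–12:15, 14:15–16:00.
Lengths: 4 h 15 min + 1 h 45 min = 6 h.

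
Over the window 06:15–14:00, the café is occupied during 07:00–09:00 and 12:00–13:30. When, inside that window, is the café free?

06:15-07:00, 09:00-12:00, 13:30-14:00

After merging, the occupied span is 07:00-09:00, 12:00-13:30.
Complement within 06:15-14:00: 06:15-07:00, 09:00-12:00, 13:30-14:00.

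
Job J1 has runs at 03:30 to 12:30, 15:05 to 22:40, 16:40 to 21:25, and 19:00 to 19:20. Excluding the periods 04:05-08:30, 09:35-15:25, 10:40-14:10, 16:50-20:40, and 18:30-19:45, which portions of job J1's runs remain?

03:30-04:05, 08:30-09:35, 15:25-16:50, 20:40-22:40

A, merged: 03:30-12:30, 15:05-22:40.
B, merged: 04:05-08:30, 09:35-15:25, 16:50-20:40.
03:30-12:30 minus B → 03:30-04:05, 08:30-09:35.
15:05-22:40 minus B → 15:25-16:50, 20:40-22:40.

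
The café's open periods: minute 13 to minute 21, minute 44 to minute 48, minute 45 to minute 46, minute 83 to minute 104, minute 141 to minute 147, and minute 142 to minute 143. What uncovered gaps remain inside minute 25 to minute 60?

minute 25 to minute 44, minute 48 to minute 60

Covered (merged): minute 13 to minute 21, minute 44 to minute 48, minute 83 to minute 104, minute 141 to minute 147.
Gaps within minute 25 to minute 60: minute 25 to minute 44, minute 48 to minute 60.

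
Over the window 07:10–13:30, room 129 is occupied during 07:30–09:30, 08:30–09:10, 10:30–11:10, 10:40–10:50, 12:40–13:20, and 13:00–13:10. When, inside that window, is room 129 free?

07:10–07:30, 09:30–10:30, 11:10–12:40, 13:20–13:30

The merged coverage is 07:30–09:30, 10:30–11:10, 12:40–13:20.
Uncovered inside 07:10–13:30: 07:10–07:30, 09:30–10:30, 11:10–12:40, 13:20–13:30.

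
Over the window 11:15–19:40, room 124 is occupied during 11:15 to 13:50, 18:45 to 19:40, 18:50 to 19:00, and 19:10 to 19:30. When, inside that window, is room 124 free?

13:50–18:45

After merging, the occupied span is 11:15–13:50, 18:45–19:40.
Uncovered inside 11:15–19:40: 13:50–18:45.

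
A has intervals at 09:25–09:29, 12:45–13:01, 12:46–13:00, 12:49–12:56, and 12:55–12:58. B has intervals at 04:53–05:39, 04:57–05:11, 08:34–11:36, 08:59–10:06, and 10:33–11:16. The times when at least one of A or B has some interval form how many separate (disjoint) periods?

First set merges to 09:25-09:29, 12:45-13:01.
Second set merges to 04:53-05:39, 08:34-11:36.
A ∪ B = 04:53-05:39, 08:34-11:36, 12:45-13:01.
That is 3 disjoint pieces.

3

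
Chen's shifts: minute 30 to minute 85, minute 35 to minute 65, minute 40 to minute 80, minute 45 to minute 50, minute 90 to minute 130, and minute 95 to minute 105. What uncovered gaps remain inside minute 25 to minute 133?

minute 25 to minute 30, minute 85 to minute 90, minute 130 to minute 133

The merged coverage is minute 30 to minute 85, minute 90 to minute 130.
Gaps within minute 25 to minute 133: minute 25 to minute 30, minute 85 to minute 90, minute 130 to minute 133.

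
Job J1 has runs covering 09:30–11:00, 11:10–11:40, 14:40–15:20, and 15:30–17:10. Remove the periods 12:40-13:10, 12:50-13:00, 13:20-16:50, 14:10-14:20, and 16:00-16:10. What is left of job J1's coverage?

Second set merges to 12:40–13:10, 13:20–16:50.
09:30–11:00: nothing removed.
11:10–11:40: nothing removed.
14:40–15:20: entirely removed.
15:30–17:10 \ B = 16:50–17:10.

09:30–11:00, 11:10–11:40, 16:50–17:10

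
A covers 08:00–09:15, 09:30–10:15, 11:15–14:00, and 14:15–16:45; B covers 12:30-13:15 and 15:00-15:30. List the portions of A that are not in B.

08:00–09:15: nothing removed.
09:30–10:15: nothing removed.
11:15–14:00 \ B = 11:15–12:30, 13:15–14:00.
14:15–16:45 \ B = 14:15–15:00, 15:30–16:45.

08:00–09:15, 09:30–10:15, 11:15–12:30, 13:15–14:00, 14:15–15:00, 15:30–16:45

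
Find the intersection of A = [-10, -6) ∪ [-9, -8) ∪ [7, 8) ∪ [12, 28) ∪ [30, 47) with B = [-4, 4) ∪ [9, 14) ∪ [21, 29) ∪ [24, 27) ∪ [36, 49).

[12, 14) ∪ [21, 28) ∪ [36, 47)

Merge the first list: [-10, -6), [7, 8), [12, 28), [30, 47).
Merge the second list: [-4, 4), [9, 14), [21, 29), [36, 49).
[-10, -6) meets no B interval.
[7, 8) meets no B interval.
[12, 28) ∩ B → [12, 14), [21, 28).
[30, 47) ∩ B → [36, 47).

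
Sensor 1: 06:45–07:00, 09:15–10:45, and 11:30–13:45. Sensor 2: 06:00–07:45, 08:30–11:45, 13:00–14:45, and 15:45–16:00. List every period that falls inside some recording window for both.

06:45–07:00, 09:15–10:45, 11:30–11:45, 13:00–13:45

06:45–07:00 ∩ B → 06:45–07:00.
09:15–10:45 ∩ B → 09:15–10:45.
11:30–13:45 ∩ B → 11:30–11:45, 13:00–13:45.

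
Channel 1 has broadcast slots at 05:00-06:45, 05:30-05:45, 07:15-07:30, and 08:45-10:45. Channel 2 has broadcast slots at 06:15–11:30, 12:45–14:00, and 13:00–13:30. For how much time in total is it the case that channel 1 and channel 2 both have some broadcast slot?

A, merged: 05:00–06:45, 07:15–07:30, 08:45–10:45.
B, merged: 06:15–11:30, 12:45–14:00.
A ∩ B = 06:15–06:45, 07:15–07:30, 08:45–10:45.
Total: 30 min + 15 min + 2 h = 2 h 45 min.

2 h 45 min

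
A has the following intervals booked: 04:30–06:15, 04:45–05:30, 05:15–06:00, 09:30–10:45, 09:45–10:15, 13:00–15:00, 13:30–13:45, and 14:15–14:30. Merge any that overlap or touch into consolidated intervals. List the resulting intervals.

04:30-06:15, 09:30-10:45, 13:00-15:00

04:45-05:30 overlaps/touches 04:30-06:15 → extend to 04:30-06:15.
05:15-06:00 overlaps/touches 04:30-06:15 → extend to 04:30-06:15.
09:30-10:45 is disjoint → start new block.
09:45-10:15 overlaps/touches 09:30-10:45 → extend to 09:30-10:45.
13:00-15:00 is disjoint → start new block.
13:30-13:45 overlaps/touches 13:00-15:00 → extend to 13:00-15:00.
14:15-14:30 overlaps/touches 13:00-15:00 → extend to 13:00-15:00.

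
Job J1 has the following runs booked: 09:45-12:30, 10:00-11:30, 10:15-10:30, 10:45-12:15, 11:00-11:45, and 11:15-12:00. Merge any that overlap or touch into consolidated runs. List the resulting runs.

10:00–11:30 overlaps/touches 09:45–12:30 → extend to 09:45–12:30.
10:15–10:30 overlaps/touches 09:45–12:30 → extend to 09:45–12:30.
10:45–12:15 overlaps/touches 09:45–12:30 → extend to 09:45–12:30.
11:00–11:45 overlaps/touches 09:45–12:30 → extend to 09:45–12:30.
11:15–12:00 overlaps/touches 09:45–12:30 → extend to 09:45–12:30.

09:45–12:30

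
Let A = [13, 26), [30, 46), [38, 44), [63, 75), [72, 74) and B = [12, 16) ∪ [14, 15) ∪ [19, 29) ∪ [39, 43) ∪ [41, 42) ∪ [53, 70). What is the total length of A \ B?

A, merged: [13, 26), [30, 46), [63, 75).
B, merged: [12, 16), [19, 29), [39, 43), [53, 70).
A \ B = [16, 19), [30, 39), [43, 46), [70, 75).
Total: 3 + 9 + 3 + 5 = 20.

20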